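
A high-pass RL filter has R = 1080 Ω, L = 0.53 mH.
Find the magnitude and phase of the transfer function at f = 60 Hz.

Step 1 — Angular frequency: ω = 2π·60 = 377 rad/s.
Step 2 — Transfer function: H(jω) = jωL/(R + jωL).
Step 3 — Numerator jωL = j·0.1998; denominator R + jωL = 1080 + j0.1998.
Step 4 — H = 3.423e-08 + j0.000185.
Step 5 — Magnitude: |H| = 0.000185 (-74.7 dB); phase: φ = 90.0°.

|H| = 0.000185 (-74.7 dB), φ = 90.0°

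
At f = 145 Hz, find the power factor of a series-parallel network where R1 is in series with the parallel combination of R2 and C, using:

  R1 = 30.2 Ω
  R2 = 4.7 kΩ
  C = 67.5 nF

Step 1 — Angular frequency: ω = 2π·f = 2π·145 = 911.1 rad/s.
Step 2 — Component impedances:
  R1: Z = R = 30.2 Ω
  R2: Z = R = 4700 Ω
  C: Z = 1/(jωC) = -j/(ω·C) = 0 - j1.626e+04 Ω
Step 3 — Parallel branch: R2 || C = 1/(1/R2 + 1/C) = 4338 - j1254 Ω.
Step 4 — Series with R1: Z_total = R1 + (R2 || C) = 4368 - j1254 Ω = 4544∠-16.0° Ω.
Step 5 — Power factor: PF = cos(φ) = Re(Z)/|Z| = 4367.8/4544.2 = 0.9612.
Step 6 — Type: Im(Z) = -1254 ⇒ leading (phase φ = -16.0°).

PF = 0.9612 (leading, φ = -16.0°)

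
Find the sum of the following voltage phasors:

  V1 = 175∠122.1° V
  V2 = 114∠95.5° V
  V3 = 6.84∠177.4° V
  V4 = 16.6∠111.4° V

Step 1 — Convert each phasor to rectangular form:
  V1 = 175·(cos(122.1°) + j·sin(122.1°)) = -92.99 + j148.2 V
  V2 = 114·(cos(95.5°) + j·sin(95.5°)) = -10.93 + j113.5 V
  V3 = 6.84·(cos(177.4°) + j·sin(177.4°)) = -6.833 + j0.3103 V
  V4 = 16.6·(cos(111.4°) + j·sin(111.4°)) = -6.057 + j15.46 V
Step 2 — Sum components: V_total = -116.8 + j277.5 V.
Step 3 — Convert to polar: |V_total| = 301.1 V, ∠V_total = 112.8°.

V_total = 301.1∠112.8° V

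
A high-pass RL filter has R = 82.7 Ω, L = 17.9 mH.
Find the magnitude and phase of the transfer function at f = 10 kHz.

Step 1 — Angular frequency: ω = 2π·1e+04 = 6.283e+04 rad/s.
Step 2 — Transfer function: H(jω) = jωL/(R + jωL).
Step 3 — Numerator jωL = j·1125; denominator R + jωL = 82.7 + j1125.
Step 4 — H = 0.9946 + j0.07314.
Step 5 — Magnitude: |H| = 0.9973 (-0.0 dB); phase: φ = 4.2°.

|H| = 0.9973 (-0.0 dB), φ = 4.2°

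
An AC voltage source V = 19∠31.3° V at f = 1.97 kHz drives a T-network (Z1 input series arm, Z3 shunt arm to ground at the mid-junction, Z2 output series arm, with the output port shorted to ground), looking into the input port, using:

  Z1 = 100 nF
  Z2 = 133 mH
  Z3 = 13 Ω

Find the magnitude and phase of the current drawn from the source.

Step 1 — Angular frequency: ω = 2π·f = 2π·1970 = 1.238e+04 rad/s.
Step 2 — Component impedances:
  Z1: Z = 1/(jωC) = -j/(ω·C) = 0 - j807.9 Ω
  Z2: Z = jωL = j·1.238e+04·0.133 = 0 + j1646 Ω
  Z3: Z = R = 13 Ω
Step 3 — With the output port shorted to ground, the output series arm Z2 runs from the junction to ground; the shunt arm Z3 also runs from the junction to ground. They appear in parallel: Z3 || Z2 = 13 + j0.1027 Ω.
Step 4 — Series with input arm Z1: Z_in = Z1 + (Z3 || Z2) = 13 - j807.8 Ω = 807.9∠-89.1° Ω.
Step 5 — Source phasor: V = 19∠31.3° V = 16.23 + j9.871 V.
Step 6 — Ohm's law: I = V / Z_total = (16.23 + j9.871) / (13 - j807.8) = -0.01189 + j0.02029 A.
Step 7 — Convert to polar: |I| = 0.02352 A, ∠I = 120.4°.

I = 0.02352∠120.4° A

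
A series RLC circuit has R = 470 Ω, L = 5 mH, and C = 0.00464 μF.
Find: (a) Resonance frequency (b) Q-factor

Step 1 — Resonance condition Im(Z)=0 gives ω₀ = 1/√(LC).
Step 2 — ω₀ = 1/√(0.005·4.64e-09) = 2.076e+05 rad/s.
Step 3 — f₀ = ω₀/(2π) = 3.304e+04 Hz.
Step 4 — Series Q: Q = ω₀L/R = 2.076e+05·0.005/470 = 2.209.

(a) f₀ = 3.304e+04 Hz  (b) Q = 2.209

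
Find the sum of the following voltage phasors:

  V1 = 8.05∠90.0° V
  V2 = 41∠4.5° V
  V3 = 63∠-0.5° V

Step 1 — Convert each phasor to rectangular form:
  V1 = 8.05·(cos(90.0°) + j·sin(90.0°)) = 0 + j8.05 V
  V2 = 41·(cos(4.5°) + j·sin(4.5°)) = 40.87 + j3.217 V
  V3 = 63·(cos(-0.5°) + j·sin(-0.5°)) = 63 - j0.5498 V
Step 2 — Sum components: V_total = 103.9 + j10.72 V.
Step 3 — Convert to polar: |V_total| = 104.4 V, ∠V_total = 5.9°.

V_total = 104.4∠5.9° V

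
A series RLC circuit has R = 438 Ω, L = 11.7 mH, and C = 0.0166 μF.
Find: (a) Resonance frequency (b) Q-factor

Step 1 — Resonance condition Im(Z)=0 gives ω₀ = 1/√(LC).
Step 2 — ω₀ = 1/√(0.0117·1.66e-08) = 7.176e+04 rad/s.
Step 3 — f₀ = ω₀/(2π) = 1.142e+04 Hz.
Step 4 — Series Q: Q = ω₀L/R = 7.176e+04·0.0117/438 = 1.917.

(a) f₀ = 1.142e+04 Hz  (b) Q = 1.917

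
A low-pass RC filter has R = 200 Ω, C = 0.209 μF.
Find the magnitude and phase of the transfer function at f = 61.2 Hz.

Step 1 — Angular frequency: ω = 2π·61.2 = 384.5 rad/s.
Step 2 — Transfer function: H(jω) = 1/(1 + jωRC).
Step 3 — Denominator: 1 + jωRC = 1 + j·384.5·200·2.09e-07 = 1 + j0.01607.
Step 4 — H = 0.9997 - j0.01607.
Step 5 — Magnitude: |H| = 0.9999 (-0.0 dB); phase: φ = -0.9°.

|H| = 0.9999 (-0.0 dB), φ = -0.9°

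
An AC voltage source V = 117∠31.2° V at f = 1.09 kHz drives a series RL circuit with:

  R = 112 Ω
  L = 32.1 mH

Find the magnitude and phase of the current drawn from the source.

Step 1 — Angular frequency: ω = 2π·f = 2π·1090 = 6849 rad/s.
Step 2 — Component impedances:
  R: Z = R = 112 Ω
  L: Z = jωL = j·6849·0.0321 = 0 + j219.8 Ω
Step 3 — Series combination: Z_total = R + L = 112 + j219.8 Ω = 246.7∠63.0° Ω.
Step 4 — Source phasor: V = 117∠31.2° V = 100.1 + j60.61 V.
Step 5 — Ohm's law: I = V / Z_total = (100.1 + j60.61) / (112 + j219.8) = 0.403 - j0.2499 A.
Step 6 — Convert to polar: |I| = 0.4742 A, ∠I = -31.8°.

I = 0.4742∠-31.8° A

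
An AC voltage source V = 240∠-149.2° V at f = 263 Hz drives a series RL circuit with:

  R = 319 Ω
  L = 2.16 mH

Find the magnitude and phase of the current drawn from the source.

Step 1 — Angular frequency: ω = 2π·f = 2π·263 = 1652 rad/s.
Step 2 — Component impedances:
  R: Z = R = 319 Ω
  L: Z = jωL = j·1652·0.00216 = 0 + j3.569 Ω
Step 3 — Series combination: Z_total = R + L = 319 + j3.569 Ω = 319∠0.6° Ω.
Step 4 — Source phasor: V = 240∠-149.2° V = -206.2 - j122.9 V.
Step 5 — Ohm's law: I = V / Z_total = (-206.2 - j122.9) / (319 + j3.569) = -0.6505 - j0.378 A.
Step 6 — Convert to polar: |I| = 0.7523 A, ∠I = -149.8°.

I = 0.7523∠-149.8° A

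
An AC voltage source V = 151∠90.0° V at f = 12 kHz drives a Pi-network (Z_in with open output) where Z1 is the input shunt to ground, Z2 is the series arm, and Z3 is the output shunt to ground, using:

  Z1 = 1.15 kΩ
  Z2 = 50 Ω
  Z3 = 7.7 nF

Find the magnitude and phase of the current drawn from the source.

Step 1 — Angular frequency: ω = 2π·f = 2π·1.2e+04 = 7.54e+04 rad/s.
Step 2 — Component impedances:
  Z1: Z = R = 1150 Ω
  Z2: Z = R = 50 Ω
  Z3: Z = 1/(jωC) = -j/(ω·C) = 0 - j1722 Ω
Step 3 — With open output, the series arm Z2 and the output shunt Z3 appear in series to ground: Z2 + Z3 = 50 - j1722 Ω.
Step 4 — Parallel with input shunt Z1: Z_in = Z1 || (Z2 + Z3) = 789.9 - j516.9 Ω = 944∠-33.2° Ω.
Step 5 — Source phasor: V = 151∠90.0° V = 0 + j151 V.
Step 6 — Ohm's law: I = V / Z_total = (0 + j151) / (789.9 - j516.9) = -0.08759 + j0.1338 A.
Step 7 — Convert to polar: |I| = 0.16 A, ∠I = 123.2°.

I = 0.16∠123.2° A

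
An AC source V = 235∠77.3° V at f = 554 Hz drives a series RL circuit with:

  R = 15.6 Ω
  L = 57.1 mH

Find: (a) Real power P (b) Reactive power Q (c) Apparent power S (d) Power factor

Step 1 — Angular frequency: ω = 2π·f = 2π·554 = 3481 rad/s.
Step 2 — Component impedances:
  R: Z = R = 15.6 Ω
  L: Z = jωL = j·3481·0.0571 = 0 + j198.8 Ω
Step 3 — Series combination: Z_total = R + L = 15.6 + j198.8 Ω = 199.4∠85.5° Ω.
Step 4 — Source phasor: V = 235∠77.3° V = 51.66 + j229.3 V.
Step 5 — Current: I = V / Z = 1.167 - j0.1684 A = 1.179∠-8.2° A.
Step 6 — Complex power: S = V·I* = 21.67 + j276.1 VA.
Step 7 — Real power: P = Re(S) = 21.67 W.
Step 8 — Reactive power: Q = Im(S) = 276.1 VAR.
Step 9 — Apparent power: |S| = 277 VA.
Step 10 — Power factor: PF = P/|S| = 0.07825 (lagging).

(a) P = 21.67 W  (b) Q = 276.1 VAR  (c) S = 277 VA  (d) PF = 0.07825 (lagging)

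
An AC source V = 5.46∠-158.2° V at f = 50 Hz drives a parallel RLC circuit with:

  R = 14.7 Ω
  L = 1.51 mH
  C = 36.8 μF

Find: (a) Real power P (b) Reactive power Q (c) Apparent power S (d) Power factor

Step 1 — Angular frequency: ω = 2π·f = 2π·50 = 314.2 rad/s.
Step 2 — Component impedances:
  R: Z = R = 14.7 Ω
  L: Z = jωL = j·314.2·0.00151 = 0 + j0.4744 Ω
  C: Z = 1/(jωC) = -j/(ω·C) = 0 - j86.5 Ω
Step 3 — Parallel combination: 1/Z_total = 1/R + 1/L + 1/C; Z_total = 0.01546 + j0.4765 Ω = 0.4767∠88.1° Ω.
Step 4 — Source phasor: V = 5.46∠-158.2° V = -5.07 - j2.028 V.
Step 5 — Current: I = V / Z = -4.596 + j10.49 A = 11.45∠113.7° A.
Step 6 — Complex power: S = V·I* = 2.028 + j62.5 VA.
Step 7 — Real power: P = Re(S) = 2.028 W.
Step 8 — Reactive power: Q = Im(S) = 62.5 VAR.
Step 9 — Apparent power: |S| = 62.53 VA.
Step 10 — Power factor: PF = P/|S| = 0.03243 (lagging).

(a) P = 2.028 W  (b) Q = 62.5 VAR  (c) S = 62.53 VA  (d) PF = 0.03243 (lagging)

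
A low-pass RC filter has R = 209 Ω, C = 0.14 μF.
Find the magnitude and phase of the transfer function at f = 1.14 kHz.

Step 1 — Angular frequency: ω = 2π·1140 = 7163 rad/s.
Step 2 — Transfer function: H(jω) = 1/(1 + jωRC).
Step 3 — Denominator: 1 + jωRC = 1 + j·7163·209·1.4e-07 = 1 + j0.2096.
Step 4 — H = 0.9579 - j0.2008.
Step 5 — Magnitude: |H| = 0.9787 (-0.2 dB); phase: φ = -11.8°.

|H| = 0.9787 (-0.2 dB), φ = -11.8°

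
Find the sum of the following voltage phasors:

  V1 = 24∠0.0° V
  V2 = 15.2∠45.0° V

Step 1 — Convert each phasor to rectangular form:
  V1 = 24·(cos(0.0°) + j·sin(0.0°)) = 24 V
  V2 = 15.2·(cos(45.0°) + j·sin(45.0°)) = 10.75 + j10.75 V
Step 2 — Sum components: V_total = 34.75 + j10.75 V.
Step 3 — Convert to polar: |V_total| = 36.37 V, ∠V_total = 17.2°.

V_total = 36.37∠17.2° V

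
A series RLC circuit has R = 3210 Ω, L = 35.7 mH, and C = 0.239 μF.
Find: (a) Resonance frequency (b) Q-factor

Step 1 — Resonance condition Im(Z)=0 gives ω₀ = 1/√(LC).
Step 2 — ω₀ = 1/√(0.0357·2.39e-07) = 1.083e+04 rad/s.
Step 3 — f₀ = ω₀/(2π) = 1723 Hz.
Step 4 — Series Q: Q = ω₀L/R = 1.083e+04·0.0357/3210 = 0.1204.

(a) f₀ = 1723 Hz  (b) Q = 0.1204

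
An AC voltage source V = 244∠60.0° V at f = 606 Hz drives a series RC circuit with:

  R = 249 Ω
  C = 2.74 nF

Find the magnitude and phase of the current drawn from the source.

Step 1 — Angular frequency: ω = 2π·f = 2π·606 = 3808 rad/s.
Step 2 — Component impedances:
  R: Z = R = 249 Ω
  C: Z = 1/(jωC) = -j/(ω·C) = 0 - j9.585e+04 Ω
Step 3 — Series combination: Z_total = R + C = 249 - j9.585e+04 Ω = 9.585e+04∠-89.9° Ω.
Step 4 — Source phasor: V = 244∠60.0° V = 122 + j211.3 V.
Step 5 — Ohm's law: I = V / Z_total = (122 + j211.3) / (249 - j9.585e+04) = -0.002201 + j0.001279 A.
Step 6 — Convert to polar: |I| = 0.002546 A, ∠I = 149.9°.

I = 0.002546∠149.9° A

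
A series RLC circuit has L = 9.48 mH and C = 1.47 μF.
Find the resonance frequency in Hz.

Step 1 — Resonance condition Im(Z)=0 gives ω₀ = 1/√(LC).
Step 2 — ω₀ = 1/√(0.00948·1.47e-06) = 8471 rad/s.
Step 3 — f₀ = ω₀/(2π) = 1348 Hz.

f₀ = 1348 Hz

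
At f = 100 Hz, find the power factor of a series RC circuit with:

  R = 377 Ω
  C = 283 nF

Step 1 — Angular frequency: ω = 2π·f = 2π·100 = 628.3 rad/s.
Step 2 — Component impedances:
  R: Z = R = 377 Ω
  C: Z = 1/(jωC) = -j/(ω·C) = 0 - j5624 Ω
Step 3 — Series combination: Z_total = R + C = 377 - j5624 Ω = 5636∠-86.2° Ω.
Step 4 — Power factor: PF = cos(φ) = Re(Z)/|Z| = 377/5636 = 0.06689.
Step 5 — Type: Im(Z) = -5624 ⇒ leading (phase φ = -86.2°).

PF = 0.06689 (leading, φ = -86.2°)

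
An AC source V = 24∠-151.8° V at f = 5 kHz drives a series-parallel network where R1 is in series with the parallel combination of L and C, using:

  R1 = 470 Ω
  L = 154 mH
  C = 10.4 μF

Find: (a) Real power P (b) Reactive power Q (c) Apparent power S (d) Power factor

Step 1 — Angular frequency: ω = 2π·f = 2π·5000 = 3.142e+04 rad/s.
Step 2 — Component impedances:
  R1: Z = R = 470 Ω
  L: Z = jωL = j·3.142e+04·0.154 = 0 + j4838 Ω
  C: Z = 1/(jωC) = -j/(ω·C) = 0 - j3.061 Ω
Step 3 — Parallel branch: L || C = 1/(1/L + 1/C) = 0 - j3.063 Ω.
Step 4 — Series with R1: Z_total = R1 + (L || C) = 470 - j3.063 Ω = 470∠-0.4° Ω.
Step 5 — Source phasor: V = 24∠-151.8° V = -21.15 - j11.34 V.
Step 6 — Current: I = V / Z = -0.04484 - j0.02442 A = 0.05106∠-151.4° A.
Step 7 — Complex power: S = V·I* = 1.225 - j0.007985 VA.
Step 8 — Real power: P = Re(S) = 1.225 W.
Step 9 — Reactive power: Q = Im(S) = -0.007985 VAR.
Step 10 — Apparent power: |S| = 1.226 VA.
Step 11 — Power factor: PF = P/|S| = 1 (leading).

(a) P = 1.225 W  (b) Q = -0.007985 VAR  (c) S = 1.226 VA  (d) PF = 1 (leading)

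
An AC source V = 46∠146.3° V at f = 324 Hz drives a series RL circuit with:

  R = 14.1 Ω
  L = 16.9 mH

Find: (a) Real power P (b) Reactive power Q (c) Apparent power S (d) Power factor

Step 1 — Angular frequency: ω = 2π·f = 2π·324 = 2036 rad/s.
Step 2 — Component impedances:
  R: Z = R = 14.1 Ω
  L: Z = jωL = j·2036·0.0169 = 0 + j34.4 Ω
Step 3 — Series combination: Z_total = R + L = 14.1 + j34.4 Ω = 37.18∠67.7° Ω.
Step 4 — Source phasor: V = 46∠146.3° V = -38.27 + j25.52 V.
Step 5 — Current: I = V / Z = 0.2448 + j1.213 A = 1.237∠78.6° A.
Step 6 — Complex power: S = V·I* = 21.58 + j52.66 VA.
Step 7 — Real power: P = Re(S) = 21.58 W.
Step 8 — Reactive power: Q = Im(S) = 52.66 VAR.
Step 9 — Apparent power: |S| = 56.91 VA.
Step 10 — Power factor: PF = P/|S| = 0.3792 (lagging).

(a) P = 21.58 W  (b) Q = 52.66 VAR  (c) S = 56.91 VA  (d) PF = 0.3792 (lagging)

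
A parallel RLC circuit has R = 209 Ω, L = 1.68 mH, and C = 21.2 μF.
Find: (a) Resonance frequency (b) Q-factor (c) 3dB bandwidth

Step 1 — Resonance: ω₀ = 1/√(LC) = 1/√(0.00168·2.12e-05) = 5299 rad/s.
Step 2 — f₀ = ω₀/(2π) = 843.3 Hz.
Step 3 — Parallel Q: Q = R/(ω₀L) = 209/(5299·0.00168) = 23.48.
Step 4 — Bandwidth: Δω = ω₀/Q = 225.7 rad/s; BW = Δω/(2π) = 35.92 Hz.

(a) f₀ = 843.3 Hz  (b) Q = 23.48  (c) BW = 35.92 Hz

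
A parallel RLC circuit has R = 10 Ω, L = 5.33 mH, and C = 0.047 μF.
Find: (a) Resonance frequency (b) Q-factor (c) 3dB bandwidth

Step 1 — Resonance: ω₀ = 1/√(LC) = 1/√(0.00533·4.7e-08) = 6.318e+04 rad/s.
Step 2 — f₀ = ω₀/(2π) = 1.006e+04 Hz.
Step 3 — Parallel Q: Q = R/(ω₀L) = 10/(6.318e+04·0.00533) = 0.0297.
Step 4 — Bandwidth: Δω = ω₀/Q = 2.128e+06 rad/s; BW = Δω/(2π) = 3.386e+05 Hz.

(a) f₀ = 1.006e+04 Hz  (b) Q = 0.0297  (c) BW = 3.386e+05 Hz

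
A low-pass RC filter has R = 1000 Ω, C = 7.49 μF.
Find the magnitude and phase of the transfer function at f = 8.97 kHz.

Step 1 — Angular frequency: ω = 2π·8970 = 5.636e+04 rad/s.
Step 2 — Transfer function: H(jω) = 1/(1 + jωRC).
Step 3 — Denominator: 1 + jωRC = 1 + j·5.636e+04·1000·7.49e-06 = 1 + j422.1.
Step 4 — H = 5.612e-06 - j0.002369.
Step 5 — Magnitude: |H| = 0.002369 (-52.5 dB); phase: φ = -89.9°.

|H| = 0.002369 (-52.5 dB), φ = -89.9°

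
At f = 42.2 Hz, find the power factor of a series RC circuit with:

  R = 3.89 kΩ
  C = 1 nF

Step 1 — Angular frequency: ω = 2π·f = 2π·42.2 = 265.2 rad/s.
Step 2 — Component impedances:
  R: Z = R = 3890 Ω
  C: Z = 1/(jωC) = -j/(ω·C) = 0 - j3.771e+06 Ω
Step 3 — Series combination: Z_total = R + C = 3890 - j3.771e+06 Ω = 3.771e+06∠-89.9° Ω.
Step 4 — Power factor: PF = cos(φ) = Re(Z)/|Z| = 3890/3.7714e+06 = 0.001031.
Step 5 — Type: Im(Z) = -3.771e+06 ⇒ leading (phase φ = -89.9°).

PF = 0.001031 (leading, φ = -89.9°)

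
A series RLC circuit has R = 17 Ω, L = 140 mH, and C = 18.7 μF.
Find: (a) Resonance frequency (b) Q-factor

Step 1 — Resonance condition Im(Z)=0 gives ω₀ = 1/√(LC).
Step 2 — ω₀ = 1/√(0.14·1.87e-05) = 618 rad/s.
Step 3 — f₀ = ω₀/(2π) = 98.36 Hz.
Step 4 — Series Q: Q = ω₀L/R = 618·0.14/17 = 5.09.

(a) f₀ = 98.36 Hz  (b) Q = 5.09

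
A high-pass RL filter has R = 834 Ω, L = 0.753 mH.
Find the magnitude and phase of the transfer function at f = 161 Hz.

Step 1 — Angular frequency: ω = 2π·161 = 1012 rad/s.
Step 2 — Transfer function: H(jω) = jωL/(R + jωL).
Step 3 — Numerator jωL = j·0.7617; denominator R + jωL = 834 + j0.7617.
Step 4 — H = 8.342e-07 + j0.0009133.
Step 5 — Magnitude: |H| = 0.0009133 (-60.8 dB); phase: φ = 89.9°.

|H| = 0.0009133 (-60.8 dB), φ = 89.9°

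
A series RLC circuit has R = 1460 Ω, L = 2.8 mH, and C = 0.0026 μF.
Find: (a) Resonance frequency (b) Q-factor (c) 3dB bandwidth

Step 1 — Resonance condition Im(Z)=0 gives ω₀ = 1/√(LC).
Step 2 — ω₀ = 1/√(0.0028·2.6e-09) = 3.706e+05 rad/s.
Step 3 — f₀ = ω₀/(2π) = 5.899e+04 Hz.
Step 4 — Series Q: Q = ω₀L/R = 3.706e+05·0.0028/1460 = 0.7108.
Step 5 — 3dB bandwidth: Δω = ω₀/Q = 5.214e+05 rad/s; BW = Δω/(2π) = 8.299e+04 Hz.

(a) f₀ = 5.899e+04 Hz  (b) Q = 0.7108  (c) BW = 8.299e+04 Hz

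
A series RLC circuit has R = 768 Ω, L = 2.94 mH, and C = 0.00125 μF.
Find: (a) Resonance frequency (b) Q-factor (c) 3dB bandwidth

Step 1 — Resonance: ω₀ = 1/√(LC) = 1/√(0.00294·1.25e-09) = 5.216e+05 rad/s.
Step 2 — f₀ = ω₀/(2π) = 8.302e+04 Hz.
Step 3 — Series Q: Q = ω₀L/R = 5.216e+05·0.00294/768 = 1.997.
Step 4 — Bandwidth: Δω = ω₀/Q = 2.612e+05 rad/s; BW = Δω/(2π) = 4.158e+04 Hz.

(a) f₀ = 8.302e+04 Hz  (b) Q = 1.997  (c) BW = 4.158e+04 Hz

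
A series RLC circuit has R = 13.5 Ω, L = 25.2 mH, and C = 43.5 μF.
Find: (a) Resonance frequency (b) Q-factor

Step 1 — Resonance condition Im(Z)=0 gives ω₀ = 1/√(LC).
Step 2 — ω₀ = 1/√(0.0252·4.35e-05) = 955.1 rad/s.
Step 3 — f₀ = ω₀/(2π) = 152 Hz.
Step 4 — Series Q: Q = ω₀L/R = 955.1·0.0252/13.5 = 1.783.

(a) f₀ = 152 Hz  (b) Q = 1.783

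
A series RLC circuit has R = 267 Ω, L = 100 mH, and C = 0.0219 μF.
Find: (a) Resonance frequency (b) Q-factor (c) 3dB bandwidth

Step 1 — Resonance condition Im(Z)=0 gives ω₀ = 1/√(LC).
Step 2 — ω₀ = 1/√(0.1·2.19e-08) = 2.137e+04 rad/s.
Step 3 — f₀ = ω₀/(2π) = 3401 Hz.
Step 4 — Series Q: Q = ω₀L/R = 2.137e+04·0.1/267 = 8.003.
Step 5 — 3dB bandwidth: Δω = ω₀/Q = 2670 rad/s; BW = Δω/(2π) = 424.9 Hz.

(a) f₀ = 3401 Hz  (b) Q = 8.003  (c) BW = 424.9 Hz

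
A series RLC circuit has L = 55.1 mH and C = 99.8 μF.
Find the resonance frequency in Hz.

Step 1 — Resonance condition Im(Z)=0 gives ω₀ = 1/√(LC).
Step 2 — ω₀ = 1/√(0.0551·9.98e-05) = 426.4 rad/s.
Step 3 — f₀ = ω₀/(2π) = 67.87 Hz.

f₀ = 67.87 Hz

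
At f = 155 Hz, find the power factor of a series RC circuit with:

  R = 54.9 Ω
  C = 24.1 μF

Step 1 — Angular frequency: ω = 2π·f = 2π·155 = 973.9 rad/s.
Step 2 — Component impedances:
  R: Z = R = 54.9 Ω
  C: Z = 1/(jωC) = -j/(ω·C) = 0 - j42.61 Ω
Step 3 — Series combination: Z_total = R + C = 54.9 - j42.61 Ω = 69.49∠-37.8° Ω.
Step 4 — Power factor: PF = cos(φ) = Re(Z)/|Z| = 54.9/69.49 = 0.79.
Step 5 — Type: Im(Z) = -42.61 ⇒ leading (phase φ = -37.8°).

PF = 0.79 (leading, φ = -37.8°)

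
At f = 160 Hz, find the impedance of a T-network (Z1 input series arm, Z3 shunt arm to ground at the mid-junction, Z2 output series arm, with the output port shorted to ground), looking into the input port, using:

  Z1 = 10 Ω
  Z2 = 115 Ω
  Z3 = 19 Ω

Step 1 — Angular frequency: ω = 2π·f = 2π·160 = 1005 rad/s.
Step 2 — Component impedances:
  Z1: Z = R = 10 Ω
  Z2: Z = R = 115 Ω
  Z3: Z = R = 19 Ω
Step 3 — With the output port shorted to ground, the output series arm Z2 runs from the junction to ground; the shunt arm Z3 also runs from the junction to ground. They appear in parallel: Z3 || Z2 = 16.31 Ω.
Step 4 — Series with input arm Z1: Z_in = Z1 + (Z3 || Z2) = 26.31 Ω = 26.31∠0.0° Ω.

Z = 26.31 Ω = 26.31∠0.0° Ω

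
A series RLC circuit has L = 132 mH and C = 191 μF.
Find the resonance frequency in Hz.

Step 1 — Resonance condition Im(Z)=0 gives ω₀ = 1/√(LC).
Step 2 — ω₀ = 1/√(0.132·0.000191) = 199.2 rad/s.
Step 3 — f₀ = ω₀/(2π) = 31.7 Hz.

f₀ = 31.7 Hz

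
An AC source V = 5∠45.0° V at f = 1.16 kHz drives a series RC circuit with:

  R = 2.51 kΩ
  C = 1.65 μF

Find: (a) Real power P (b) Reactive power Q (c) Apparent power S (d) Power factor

Step 1 — Angular frequency: ω = 2π·f = 2π·1160 = 7288 rad/s.
Step 2 — Component impedances:
  R: Z = R = 2510 Ω
  C: Z = 1/(jωC) = -j/(ω·C) = 0 - j83.15 Ω
Step 3 — Series combination: Z_total = R + C = 2510 - j83.15 Ω = 2511∠-1.9° Ω.
Step 4 — Source phasor: V = 5∠45.0° V = 3.536 + j3.536 V.
Step 5 — Current: I = V / Z = 0.00136 + j0.001454 A = 0.001991∠46.9° A.
Step 6 — Complex power: S = V·I* = 0.009949 - j0.0003296 VA.
Step 7 — Real power: P = Re(S) = 0.009949 W.
Step 8 — Reactive power: Q = Im(S) = -0.0003296 VAR.
Step 9 — Apparent power: |S| = 0.009955 VA.
Step 10 — Power factor: PF = P/|S| = 0.9995 (leading).

(a) P = 0.009949 W  (b) Q = -0.0003296 VAR  (c) S = 0.009955 VA  (d) PF = 0.9995 (leading)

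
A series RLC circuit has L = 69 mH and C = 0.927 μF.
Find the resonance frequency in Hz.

Step 1 — Resonance condition Im(Z)=0 gives ω₀ = 1/√(LC).
Step 2 — ω₀ = 1/√(0.069·9.27e-07) = 3954 rad/s.
Step 3 — f₀ = ω₀/(2π) = 629.3 Hz.

f₀ = 629.3 Hz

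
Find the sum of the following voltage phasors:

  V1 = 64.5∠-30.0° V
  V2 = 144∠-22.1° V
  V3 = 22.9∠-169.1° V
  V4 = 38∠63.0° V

Step 1 — Convert each phasor to rectangular form:
  V1 = 64.5·(cos(-30.0°) + j·sin(-30.0°)) = 55.86 - j32.25 V
  V2 = 144·(cos(-22.1°) + j·sin(-22.1°)) = 133.4 - j54.18 V
  V3 = 22.9·(cos(-169.1°) + j·sin(-169.1°)) = -22.49 - j4.33 V
  V4 = 38·(cos(63.0°) + j·sin(63.0°)) = 17.25 + j33.86 V
Step 2 — Sum components: V_total = 184 - j56.9 V.
Step 3 — Convert to polar: |V_total| = 192.6 V, ∠V_total = -17.2°.

V_total = 192.6∠-17.2° V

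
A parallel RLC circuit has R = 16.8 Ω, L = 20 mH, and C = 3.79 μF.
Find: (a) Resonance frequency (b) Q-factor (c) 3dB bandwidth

Step 1 — Resonance: ω₀ = 1/√(LC) = 1/√(0.02·3.79e-06) = 3632 rad/s.
Step 2 — f₀ = ω₀/(2π) = 578.1 Hz.
Step 3 — Parallel Q: Q = R/(ω₀L) = 16.8/(3632·0.02) = 0.2313.
Step 4 — Bandwidth: Δω = ω₀/Q = 1.571e+04 rad/s; BW = Δω/(2π) = 2500 Hz.

(a) f₀ = 578.1 Hz  (b) Q = 0.2313  (c) BW = 2500 Hz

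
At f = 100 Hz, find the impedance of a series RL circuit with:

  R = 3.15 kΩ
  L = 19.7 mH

Step 1 — Angular frequency: ω = 2π·f = 2π·100 = 628.3 rad/s.
Step 2 — Component impedances:
  R: Z = R = 3150 Ω
  L: Z = jωL = j·628.3·0.0197 = 0 + j12.38 Ω
Step 3 — Series combination: Z_total = R + L = 3150 + j12.38 Ω = 3150∠0.2° Ω.

Z = 3150 + j12.38 Ω = 3150∠0.2° Ω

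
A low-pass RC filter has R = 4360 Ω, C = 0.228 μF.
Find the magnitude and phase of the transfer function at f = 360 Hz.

Step 1 — Angular frequency: ω = 2π·360 = 2262 rad/s.
Step 2 — Transfer function: H(jω) = 1/(1 + jωRC).
Step 3 — Denominator: 1 + jωRC = 1 + j·2262·4360·2.28e-07 = 1 + j2.249.
Step 4 — H = 0.1651 - j0.3713.
Step 5 — Magnitude: |H| = 0.4064 (-7.8 dB); phase: φ = -66.0°.

|H| = 0.4064 (-7.8 dB), φ = -66.0°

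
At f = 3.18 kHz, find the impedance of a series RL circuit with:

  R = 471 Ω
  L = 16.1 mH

Step 1 — Angular frequency: ω = 2π·f = 2π·3180 = 1.998e+04 rad/s.
Step 2 — Component impedances:
  R: Z = R = 471 Ω
  L: Z = jωL = j·1.998e+04·0.0161 = 0 + j321.7 Ω
Step 3 — Series combination: Z_total = R + L = 471 + j321.7 Ω = 570.4∠34.3° Ω.

Z = 471 + j321.7 Ω = 570.4∠34.3° Ω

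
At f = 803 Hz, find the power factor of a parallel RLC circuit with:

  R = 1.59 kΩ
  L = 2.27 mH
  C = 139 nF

Step 1 — Angular frequency: ω = 2π·f = 2π·803 = 5045 rad/s.
Step 2 — Component impedances:
  R: Z = R = 1590 Ω
  L: Z = jωL = j·5045·0.00227 = 0 + j11.45 Ω
  C: Z = 1/(jωC) = -j/(ω·C) = 0 - j1426 Ω
Step 3 — Parallel combination: 1/Z_total = 1/R + 1/L + 1/C; Z_total = 0.08384 + j11.55 Ω = 11.55∠89.6° Ω.
Step 4 — Power factor: PF = cos(φ) = Re(Z)/|Z| = 0.0838354/11.5455 = 0.007261.
Step 5 — Type: Im(Z) = 11.55 ⇒ lagging (phase φ = 89.6°).

PF = 0.007261 (lagging, φ = 89.6°)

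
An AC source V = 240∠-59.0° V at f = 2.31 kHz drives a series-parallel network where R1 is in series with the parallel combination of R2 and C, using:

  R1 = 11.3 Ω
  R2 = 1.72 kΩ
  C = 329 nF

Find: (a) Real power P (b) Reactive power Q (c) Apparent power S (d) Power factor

Step 1 — Angular frequency: ω = 2π·f = 2π·2310 = 1.451e+04 rad/s.
Step 2 — Component impedances:
  R1: Z = R = 11.3 Ω
  R2: Z = R = 1720 Ω
  C: Z = 1/(jωC) = -j/(ω·C) = 0 - j209.4 Ω
Step 3 — Parallel branch: R2 || C = 1/(1/R2 + 1/C) = 25.12 - j206.4 Ω.
Step 4 — Series with R1: Z_total = R1 + (R2 || C) = 36.42 - j206.4 Ω = 209.5∠-80.0° Ω.
Step 5 — Source phasor: V = 240∠-59.0° V = 123.6 - j205.7 V.
Step 6 — Current: I = V / Z = 1.069 + j0.4103 A = 1.145∠21.0° A.
Step 7 — Complex power: S = V·I* = 47.78 - j270.7 VA.
Step 8 — Real power: P = Re(S) = 47.78 W.
Step 9 — Reactive power: Q = Im(S) = -270.7 VAR.
Step 10 — Apparent power: |S| = 274.9 VA.
Step 11 — Power factor: PF = P/|S| = 0.1738 (leading).

(a) P = 47.78 W  (b) Q = -270.7 VAR  (c) S = 274.9 VA  (d) PF = 0.1738 (leading)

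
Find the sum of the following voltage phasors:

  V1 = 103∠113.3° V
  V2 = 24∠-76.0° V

Step 1 — Convert each phasor to rectangular form:
  V1 = 103·(cos(113.3°) + j·sin(113.3°)) = -40.74 + j94.6 V
  V2 = 24·(cos(-76.0°) + j·sin(-76.0°)) = 5.806 - j23.29 V
Step 2 — Sum components: V_total = -34.94 + j71.31 V.
Step 3 — Convert to polar: |V_total| = 79.41 V, ∠V_total = 116.1°.

V_total = 79.41∠116.1° V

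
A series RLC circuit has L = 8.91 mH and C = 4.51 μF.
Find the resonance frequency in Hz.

Step 1 — Resonance condition Im(Z)=0 gives ω₀ = 1/√(LC).
Step 2 — ω₀ = 1/√(0.00891·4.51e-06) = 4989 rad/s.
Step 3 — f₀ = ω₀/(2π) = 793.9 Hz.

f₀ = 793.9 Hz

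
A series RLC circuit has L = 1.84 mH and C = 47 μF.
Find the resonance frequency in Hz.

Step 1 — Resonance condition Im(Z)=0 gives ω₀ = 1/√(LC).
Step 2 — ω₀ = 1/√(0.00184·4.7e-05) = 3400 rad/s.
Step 3 — f₀ = ω₀/(2π) = 541.2 Hz.

f₀ = 541.2 Hz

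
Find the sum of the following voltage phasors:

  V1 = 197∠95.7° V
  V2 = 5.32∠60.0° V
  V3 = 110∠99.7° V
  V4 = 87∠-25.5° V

Step 1 — Convert each phasor to rectangular form:
  V1 = 197·(cos(95.7°) + j·sin(95.7°)) = -19.57 + j196 V
  V2 = 5.32·(cos(60.0°) + j·sin(60.0°)) = 2.66 + j4.607 V
  V3 = 110·(cos(99.7°) + j·sin(99.7°)) = -18.53 + j108.4 V
  V4 = 87·(cos(-25.5°) + j·sin(-25.5°)) = 78.52 - j37.45 V
Step 2 — Sum components: V_total = 43.09 + j271.6 V.
Step 3 — Convert to polar: |V_total| = 275 V, ∠V_total = 81.0°.

V_total = 275∠81.0° V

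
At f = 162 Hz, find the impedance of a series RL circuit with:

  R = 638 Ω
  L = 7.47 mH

Step 1 — Angular frequency: ω = 2π·f = 2π·162 = 1018 rad/s.
Step 2 — Component impedances:
  R: Z = R = 638 Ω
  L: Z = jωL = j·1018·0.00747 = 0 + j7.604 Ω
Step 3 — Series combination: Z_total = R + L = 638 + j7.604 Ω = 638∠0.7° Ω.

Z = 638 + j7.604 Ω = 638∠0.7° Ω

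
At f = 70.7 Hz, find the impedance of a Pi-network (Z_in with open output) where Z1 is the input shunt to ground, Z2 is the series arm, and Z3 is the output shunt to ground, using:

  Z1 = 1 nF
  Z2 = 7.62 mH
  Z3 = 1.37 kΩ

Step 1 — Angular frequency: ω = 2π·f = 2π·70.7 = 444.2 rad/s.
Step 2 — Component impedances:
  Z1: Z = 1/(jωC) = -j/(ω·C) = 0 - j2.251e+06 Ω
  Z2: Z = jωL = j·444.2·0.00762 = 0 + j3.385 Ω
  Z3: Z = R = 1370 Ω
Step 3 — With open output, the series arm Z2 and the output shunt Z3 appear in series to ground: Z2 + Z3 = 1370 + j3.385 Ω.
Step 4 — Parallel with input shunt Z1: Z_in = Z1 || (Z2 + Z3) = 1370 + j2.551 Ω = 1370∠0.1° Ω.

Z = 1370 + j2.551 Ω = 1370∠0.1° Ω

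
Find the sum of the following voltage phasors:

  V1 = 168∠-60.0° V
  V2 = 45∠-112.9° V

Step 1 — Convert each phasor to rectangular form:
  V1 = 168·(cos(-60.0°) + j·sin(-60.0°)) = 84 - j145.5 V
  V2 = 45·(cos(-112.9°) + j·sin(-112.9°)) = -17.51 - j41.45 V
Step 2 — Sum components: V_total = 66.49 - j186.9 V.
Step 3 — Convert to polar: |V_total| = 198.4 V, ∠V_total = -70.4°.

V_total = 198.4∠-70.4° V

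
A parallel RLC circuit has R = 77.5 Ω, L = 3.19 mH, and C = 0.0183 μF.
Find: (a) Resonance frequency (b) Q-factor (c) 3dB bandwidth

Step 1 — Resonance: ω₀ = 1/√(LC) = 1/√(0.00319·1.83e-08) = 1.309e+05 rad/s.
Step 2 — f₀ = ω₀/(2π) = 2.083e+04 Hz.
Step 3 — Parallel Q: Q = R/(ω₀L) = 77.5/(1.309e+05·0.00319) = 0.1856.
Step 4 — Bandwidth: Δω = ω₀/Q = 7.051e+05 rad/s; BW = Δω/(2π) = 1.122e+05 Hz.

(a) f₀ = 2.083e+04 Hz  (b) Q = 0.1856  (c) BW = 1.122e+05 Hz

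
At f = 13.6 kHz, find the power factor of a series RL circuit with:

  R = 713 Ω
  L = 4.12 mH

Step 1 — Angular frequency: ω = 2π·f = 2π·1.36e+04 = 8.545e+04 rad/s.
Step 2 — Component impedances:
  R: Z = R = 713 Ω
  L: Z = jωL = j·8.545e+04·0.00412 = 0 + j352.1 Ω
Step 3 — Series combination: Z_total = R + L = 713 + j352.1 Ω = 795.2∠26.3° Ω.
Step 4 — Power factor: PF = cos(φ) = Re(Z)/|Z| = 713/795.2 = 0.8966.
Step 5 — Type: Im(Z) = 352.1 ⇒ lagging (phase φ = 26.3°).

PF = 0.8966 (lagging, φ = 26.3°)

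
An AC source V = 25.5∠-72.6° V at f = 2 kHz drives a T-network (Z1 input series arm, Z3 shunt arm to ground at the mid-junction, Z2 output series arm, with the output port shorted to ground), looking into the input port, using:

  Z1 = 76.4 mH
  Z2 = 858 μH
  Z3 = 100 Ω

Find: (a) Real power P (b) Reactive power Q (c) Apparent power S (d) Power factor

Step 1 — Angular frequency: ω = 2π·f = 2π·2000 = 1.257e+04 rad/s.
Step 2 — Component impedances:
  Z1: Z = jωL = j·1.257e+04·0.0764 = 0 + j960.1 Ω
  Z2: Z = jωL = j·1.257e+04·0.000858 = 0 + j10.78 Ω
  Z3: Z = R = 100 Ω
Step 3 — With the output port shorted to ground, the output series arm Z2 runs from the junction to ground; the shunt arm Z3 also runs from the junction to ground. They appear in parallel: Z3 || Z2 = 1.149 + j10.66 Ω.
Step 4 — Series with input arm Z1: Z_in = Z1 + (Z3 || Z2) = 1.149 + j970.7 Ω = 970.7∠89.9° Ω.
Step 5 — Source phasor: V = 25.5∠-72.6° V = 7.626 - j24.33 V.
Step 6 — Current: I = V / Z = -0.02506 - j0.007885 A = 0.02627∠-162.5° A.
Step 7 — Complex power: S = V·I* = 0.000793 + j0.6699 VA.
Step 8 — Real power: P = Re(S) = 0.000793 W.
Step 9 — Reactive power: Q = Im(S) = 0.6699 VAR.
Step 10 — Apparent power: |S| = 0.6699 VA.
Step 11 — Power factor: PF = P/|S| = 0.001184 (lagging).

(a) P = 0.000793 W  (b) Q = 0.6699 VAR  (c) S = 0.6699 VA  (d) PF = 0.001184 (lagging)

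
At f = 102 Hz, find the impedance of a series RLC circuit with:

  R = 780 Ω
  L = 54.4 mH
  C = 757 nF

Step 1 — Angular frequency: ω = 2π·f = 2π·102 = 640.9 rad/s.
Step 2 — Component impedances:
  R: Z = R = 780 Ω
  L: Z = jωL = j·640.9·0.0544 = 0 + j34.86 Ω
  C: Z = 1/(jωC) = -j/(ω·C) = 0 - j2061 Ω
Step 3 — Series combination: Z_total = R + L + C = 780 - j2026 Ω = 2171∠-68.9° Ω.

Z = 780 - j2026 Ω = 2171∠-68.9° Ω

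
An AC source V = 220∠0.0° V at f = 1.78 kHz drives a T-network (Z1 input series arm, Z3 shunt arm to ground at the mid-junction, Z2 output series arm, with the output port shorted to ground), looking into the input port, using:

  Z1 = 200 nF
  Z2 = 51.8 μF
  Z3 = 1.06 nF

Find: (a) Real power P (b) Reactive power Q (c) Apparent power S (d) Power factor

Step 1 — Angular frequency: ω = 2π·f = 2π·1780 = 1.118e+04 rad/s.
Step 2 — Component impedances:
  Z1: Z = 1/(jωC) = -j/(ω·C) = 0 - j447.1 Ω
  Z2: Z = 1/(jωC) = -j/(ω·C) = 0 - j1.726 Ω
  Z3: Z = 1/(jωC) = -j/(ω·C) = 0 - j8.435e+04 Ω
Step 3 — With the output port shorted to ground, the output series arm Z2 runs from the junction to ground; the shunt arm Z3 also runs from the junction to ground. They appear in parallel: Z3 || Z2 = 0 - j1.726 Ω.
Step 4 — Series with input arm Z1: Z_in = Z1 + (Z3 || Z2) = 0 - j448.8 Ω = 448.8∠-90.0° Ω.
Step 5 — Source phasor: V = 220∠0.0° V = 220 V.
Step 6 — Current: I = V / Z = 0 + j0.4902 A = 0.4902∠90.0° A.
Step 7 — Complex power: S = V·I* = 0 - j107.8 VA.
Step 8 — Real power: P = Re(S) = 0 W.
Step 9 — Reactive power: Q = Im(S) = -107.8 VAR.
Step 10 — Apparent power: |S| = 107.8 VA.
Step 11 — Power factor: PF = P/|S| = 0 (leading).

(a) P = 0 W  (b) Q = -107.8 VAR  (c) S = 107.8 VA  (d) PF = 0 (leading)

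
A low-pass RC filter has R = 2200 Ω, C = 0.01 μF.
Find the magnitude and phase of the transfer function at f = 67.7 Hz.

Step 1 — Angular frequency: ω = 2π·67.7 = 425.4 rad/s.
Step 2 — Transfer function: H(jω) = 1/(1 + jωRC).
Step 3 — Denominator: 1 + jωRC = 1 + j·425.4·2200·1e-08 = 1 + j0.009358.
Step 4 — H = 0.9999 - j0.009357.
Step 5 — Magnitude: |H| = 1 (-0.0 dB); phase: φ = -0.5°.

|H| = 1 (-0.0 dB), φ = -0.5°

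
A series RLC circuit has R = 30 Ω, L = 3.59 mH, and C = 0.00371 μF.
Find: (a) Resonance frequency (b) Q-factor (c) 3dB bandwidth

Step 1 — Resonance: ω₀ = 1/√(LC) = 1/√(0.00359·3.71e-09) = 2.74e+05 rad/s.
Step 2 — f₀ = ω₀/(2π) = 4.361e+04 Hz.
Step 3 — Series Q: Q = ω₀L/R = 2.74e+05·0.00359/30 = 32.79.
Step 4 — Bandwidth: Δω = ω₀/Q = 8357 rad/s; BW = Δω/(2π) = 1330 Hz.

(a) f₀ = 4.361e+04 Hz  (b) Q = 32.79  (c) BW = 1330 Hz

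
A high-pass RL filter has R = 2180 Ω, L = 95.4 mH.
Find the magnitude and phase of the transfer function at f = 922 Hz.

Step 1 — Angular frequency: ω = 2π·922 = 5793 rad/s.
Step 2 — Transfer function: H(jω) = jωL/(R + jωL).
Step 3 — Numerator jωL = j·552.7; denominator R + jωL = 2180 + j552.7.
Step 4 — H = 0.06039 + j0.2382.
Step 5 — Magnitude: |H| = 0.2457 (-12.2 dB); phase: φ = 75.8°.

|H| = 0.2457 (-12.2 dB), φ = 75.8°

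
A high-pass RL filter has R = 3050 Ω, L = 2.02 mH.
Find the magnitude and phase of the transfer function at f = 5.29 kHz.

Step 1 — Angular frequency: ω = 2π·5290 = 3.324e+04 rad/s.
Step 2 — Transfer function: H(jω) = jωL/(R + jωL).
Step 3 — Numerator jωL = j·67.14; denominator R + jωL = 3050 + j67.14.
Step 4 — H = 0.0004844 + j0.022.
Step 5 — Magnitude: |H| = 0.02201 (-33.1 dB); phase: φ = 88.7°.

|H| = 0.02201 (-33.1 dB), φ = 88.7°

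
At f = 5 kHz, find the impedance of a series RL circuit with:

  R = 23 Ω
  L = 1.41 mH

Step 1 — Angular frequency: ω = 2π·f = 2π·5000 = 3.142e+04 rad/s.
Step 2 — Component impedances:
  R: Z = R = 23 Ω
  L: Z = jωL = j·3.142e+04·0.00141 = 0 + j44.3 Ω
Step 3 — Series combination: Z_total = R + L = 23 + j44.3 Ω = 49.91∠62.6° Ω.

Z = 23 + j44.3 Ω = 49.91∠62.6° Ω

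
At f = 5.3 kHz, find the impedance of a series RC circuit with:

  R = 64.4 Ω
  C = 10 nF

Step 1 — Angular frequency: ω = 2π·f = 2π·5300 = 3.33e+04 rad/s.
Step 2 — Component impedances:
  R: Z = R = 64.4 Ω
  C: Z = 1/(jωC) = -j/(ω·C) = 0 - j3003 Ω
Step 3 — Series combination: Z_total = R + C = 64.4 - j3003 Ω = 3004∠-88.8° Ω.

Z = 64.4 - j3003 Ω = 3004∠-88.8° Ω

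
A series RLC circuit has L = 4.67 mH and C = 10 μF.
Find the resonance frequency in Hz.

Step 1 — Resonance condition Im(Z)=0 gives ω₀ = 1/√(LC).
Step 2 — ω₀ = 1/√(0.00467·1e-05) = 4627 rad/s.
Step 3 — f₀ = ω₀/(2π) = 736.5 Hz.

f₀ = 736.5 Hz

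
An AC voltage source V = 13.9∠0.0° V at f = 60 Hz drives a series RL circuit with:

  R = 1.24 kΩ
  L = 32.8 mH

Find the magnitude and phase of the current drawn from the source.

Step 1 — Angular frequency: ω = 2π·f = 2π·60 = 377 rad/s.
Step 2 — Component impedances:
  R: Z = R = 1240 Ω
  L: Z = jωL = j·377·0.0328 = 0 + j12.37 Ω
Step 3 — Series combination: Z_total = R + L = 1240 + j12.37 Ω = 1240∠0.6° Ω.
Step 4 — Source phasor: V = 13.9∠0.0° V = 13.9 V.
Step 5 — Ohm's law: I = V / Z_total = (13.9) / (1240 + j12.37) = 0.01121 - j0.0001118 A.
Step 6 — Convert to polar: |I| = 0.01121 A, ∠I = -0.6°.

I = 0.01121∠-0.6° A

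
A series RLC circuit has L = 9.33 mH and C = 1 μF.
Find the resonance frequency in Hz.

Step 1 — Resonance condition Im(Z)=0 gives ω₀ = 1/√(LC).
Step 2 — ω₀ = 1/√(0.00933·1e-06) = 1.035e+04 rad/s.
Step 3 — f₀ = ω₀/(2π) = 1648 Hz.

f₀ = 1648 Hz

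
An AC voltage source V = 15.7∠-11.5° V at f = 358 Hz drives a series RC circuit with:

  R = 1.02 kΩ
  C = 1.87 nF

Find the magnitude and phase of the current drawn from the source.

Step 1 — Angular frequency: ω = 2π·f = 2π·358 = 2249 rad/s.
Step 2 — Component impedances:
  R: Z = R = 1020 Ω
  C: Z = 1/(jωC) = -j/(ω·C) = 0 - j2.377e+05 Ω
Step 3 — Series combination: Z_total = R + C = 1020 - j2.377e+05 Ω = 2.377e+05∠-89.8° Ω.
Step 4 — Source phasor: V = 15.7∠-11.5° V = 15.38 - j3.13 V.
Step 5 — Ohm's law: I = V / Z_total = (15.38 - j3.13) / (1020 - j2.377e+05) = 1.344e-05 + j6.466e-05 A.
Step 6 — Convert to polar: |I| = 6.604e-05 A, ∠I = 78.3°.

I = 6.604e-05∠78.3° A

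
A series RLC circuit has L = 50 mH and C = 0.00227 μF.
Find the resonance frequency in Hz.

Step 1 — Resonance condition Im(Z)=0 gives ω₀ = 1/√(LC).
Step 2 — ω₀ = 1/√(0.05·2.27e-09) = 9.386e+04 rad/s.
Step 3 — f₀ = ω₀/(2π) = 1.494e+04 Hz.

f₀ = 1.494e+04 Hz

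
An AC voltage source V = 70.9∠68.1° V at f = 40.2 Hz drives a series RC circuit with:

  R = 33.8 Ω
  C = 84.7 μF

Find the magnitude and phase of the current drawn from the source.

Step 1 — Angular frequency: ω = 2π·f = 2π·40.2 = 252.6 rad/s.
Step 2 — Component impedances:
  R: Z = R = 33.8 Ω
  C: Z = 1/(jωC) = -j/(ω·C) = 0 - j46.74 Ω
Step 3 — Series combination: Z_total = R + C = 33.8 - j46.74 Ω = 57.68∠-54.1° Ω.
Step 4 — Source phasor: V = 70.9∠68.1° V = 26.44 + j65.78 V.
Step 5 — Ohm's law: I = V / Z_total = (26.44 + j65.78) / (33.8 - j46.74) = -0.6555 + j1.04 A.
Step 6 — Convert to polar: |I| = 1.229 A, ∠I = 122.2°.

I = 1.229∠122.2° A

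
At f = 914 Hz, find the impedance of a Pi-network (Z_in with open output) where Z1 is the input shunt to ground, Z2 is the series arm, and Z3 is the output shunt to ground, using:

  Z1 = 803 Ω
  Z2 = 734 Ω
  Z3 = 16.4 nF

Step 1 — Angular frequency: ω = 2π·f = 2π·914 = 5743 rad/s.
Step 2 — Component impedances:
  Z1: Z = R = 803 Ω
  Z2: Z = R = 734 Ω
  Z3: Z = 1/(jωC) = -j/(ω·C) = 0 - j1.062e+04 Ω
Step 3 — With open output, the series arm Z2 and the output shunt Z3 appear in series to ground: Z2 + Z3 = 734 - j1.062e+04 Ω.
Step 4 — Parallel with input shunt Z1: Z_in = Z1 || (Z2 + Z3) = 794.4 - j59.48 Ω = 796.6∠-4.3° Ω.

Z = 794.4 - j59.48 Ω = 796.6∠-4.3° Ω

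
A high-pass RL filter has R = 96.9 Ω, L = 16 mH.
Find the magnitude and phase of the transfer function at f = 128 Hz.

Step 1 — Angular frequency: ω = 2π·128 = 804.2 rad/s.
Step 2 — Transfer function: H(jω) = jωL/(R + jωL).
Step 3 — Numerator jωL = j·12.87; denominator R + jωL = 96.9 + j12.87.
Step 4 — H = 0.01733 + j0.1305.
Step 5 — Magnitude: |H| = 0.1316 (-17.6 dB); phase: φ = 82.4°.

|H| = 0.1316 (-17.6 dB), φ = 82.4°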